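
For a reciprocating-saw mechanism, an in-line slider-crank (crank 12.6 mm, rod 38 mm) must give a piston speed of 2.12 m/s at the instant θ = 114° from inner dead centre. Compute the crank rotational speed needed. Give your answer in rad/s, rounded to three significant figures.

For an in-line slider-crank, |v_piston| = rω|sinθ|·[1 + r cosθ/√(L² − r² sin²θ)].
With r = 0.0126 m, L = 0.038 m, θ = 114°: the bracketed kinematic factor |dx/dθ| = 0.0098818 m.
ω = v/|dx/dθ| = 2.12/0.0098818 = 214.54 rad/s.

215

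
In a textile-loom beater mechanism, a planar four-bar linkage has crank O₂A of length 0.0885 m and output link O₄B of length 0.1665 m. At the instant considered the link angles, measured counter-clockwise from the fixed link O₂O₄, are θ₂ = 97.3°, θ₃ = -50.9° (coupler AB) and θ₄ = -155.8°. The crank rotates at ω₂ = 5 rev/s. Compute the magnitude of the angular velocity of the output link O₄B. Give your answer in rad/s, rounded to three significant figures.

ω₂ = 31.42 rad/s (from 5 rev/s).
Differentiating the loop-closure r₂e^{iθ₂}+r₃e^{iθ₃}=r₁+r₄e^{iθ₄} gives r₂ω₂e^{iθ₂}+r₃ω₃e^{iθ₃}=r₄ω₄e^{iθ₄}.
Eliminating the other unknown: ω₄ = r₂ω₂ sin(θ₂−θ₃) / [r₄ sin(θ₄−θ₃)].
Numerator sine = +0.52696; denominator sine = -0.96638.
Result = 0.0885·31.42·(+0.52696) / (0.1665·(-0.96638)) = -9.1056 rad/s; magnitude 9.1056 rad/s.

9.11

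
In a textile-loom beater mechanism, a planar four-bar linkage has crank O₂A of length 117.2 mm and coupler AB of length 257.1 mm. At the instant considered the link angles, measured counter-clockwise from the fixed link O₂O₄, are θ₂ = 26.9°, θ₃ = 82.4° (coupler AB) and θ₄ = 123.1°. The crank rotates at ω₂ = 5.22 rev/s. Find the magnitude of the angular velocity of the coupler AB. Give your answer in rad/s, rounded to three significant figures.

22.8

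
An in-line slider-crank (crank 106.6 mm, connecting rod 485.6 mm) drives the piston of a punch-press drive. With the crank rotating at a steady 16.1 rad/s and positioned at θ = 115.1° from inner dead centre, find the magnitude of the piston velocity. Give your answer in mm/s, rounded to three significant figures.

1410

ω = 16.1 rad/s
For an in-line slider-crank, x = r cosθ + √(L² − r² sin²θ), so v = −rω sinθ·[1 + r cosθ/√(L² − r² sin²θ)].
With r = 0.1066 m, L = 0.4856 m, θ = 115.1°: √(L² − r² sin²θ) = 0.47591 m.
v = −0.1066·16.1·0.90557·[1 + 0.1066·-0.42420/0.47591] = -1.4065 m/s.
|v| = 1.4065 m/s = 1406.5 mm/s.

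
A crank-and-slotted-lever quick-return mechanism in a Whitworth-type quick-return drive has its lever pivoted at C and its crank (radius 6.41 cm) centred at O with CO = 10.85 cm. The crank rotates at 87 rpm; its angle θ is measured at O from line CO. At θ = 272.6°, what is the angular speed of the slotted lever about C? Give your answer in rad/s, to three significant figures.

ω = 9.111 rad/s (from 87 rpm).
Crank pin A relative to C: A = (d + r cosθ, r sinθ); lever angle φ = atan2(r sinθ, d + r cosθ).
Differentiating tanφ: φ̇ = rω(d cosθ + r)/(d² + r² + 2dr cosθ).
d² + r² + 2dr cosθ = |CA|² = 0.016512 m²;  d cosθ + r = +0.069022 m.
|ω_lever| = |0.0641·9.111·+0.069022| / 0.016512 = 2.4411 rad/s.

2.44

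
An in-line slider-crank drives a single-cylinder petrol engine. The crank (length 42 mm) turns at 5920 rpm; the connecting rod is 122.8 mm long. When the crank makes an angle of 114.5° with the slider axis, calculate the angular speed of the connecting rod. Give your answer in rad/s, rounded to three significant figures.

92.5

ω = 619.9 rad/s (converted from 5920 rpm).
The rod makes angle φ with the slider axis where L sinφ = r sinθ; differentiating, L cosφ·φ̇ = r ω cosθ.
L cosφ = √(L² − r² sin²θ) = 0.1167 m.
|ω_rod| = r ω |cosθ| / √(L² − r² sin²θ) = 0.042·619.9·0.41469/0.1167 = 92.523 rad/s.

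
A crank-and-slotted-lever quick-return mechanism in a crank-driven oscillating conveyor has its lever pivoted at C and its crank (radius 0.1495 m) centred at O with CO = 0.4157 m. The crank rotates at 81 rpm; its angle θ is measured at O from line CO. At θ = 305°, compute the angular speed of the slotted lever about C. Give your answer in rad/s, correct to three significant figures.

ω = 8.482 rad/s (from 81 rpm).
Crank pin A relative to C: A = (d + r cosθ, r sinθ); lever angle φ = atan2(r sinθ, d + r cosθ).
Differentiating tanφ: φ̇ = rω(d cosθ + r)/(d² + r² + 2dr cosθ).
d² + r² + 2dr cosθ = |CA|² = 0.266449 m²;  d cosθ + r = +0.38794 m.
|ω_lever| = |0.1495·8.482·+0.38794| / 0.266449 = 1.8463 rad/s.

1.85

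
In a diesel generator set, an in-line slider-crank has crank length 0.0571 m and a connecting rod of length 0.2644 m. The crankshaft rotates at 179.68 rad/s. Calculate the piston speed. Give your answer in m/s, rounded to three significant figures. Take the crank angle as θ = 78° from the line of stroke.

10.5

ω = 179.7 rad/s
For an in-line slider-crank, x = r cosθ + √(L² − r² sin²θ), so v = −rω sinθ·[1 + r cosθ/√(L² − r² sin²θ)].
With r = 0.0571 m, L = 0.2644 m, θ = 78°: √(L² − r² sin²θ) = 0.25843 m.
v = −0.0571·179.7·0.97815·[1 + 0.0571·0.20791/0.25843] = -10.497 m/s.
|v| = 10.497 m/s.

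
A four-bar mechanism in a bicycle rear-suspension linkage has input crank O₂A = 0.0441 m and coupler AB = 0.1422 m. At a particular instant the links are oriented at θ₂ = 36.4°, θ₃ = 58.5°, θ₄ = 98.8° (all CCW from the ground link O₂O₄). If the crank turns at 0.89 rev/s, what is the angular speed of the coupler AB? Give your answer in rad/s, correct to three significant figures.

2.38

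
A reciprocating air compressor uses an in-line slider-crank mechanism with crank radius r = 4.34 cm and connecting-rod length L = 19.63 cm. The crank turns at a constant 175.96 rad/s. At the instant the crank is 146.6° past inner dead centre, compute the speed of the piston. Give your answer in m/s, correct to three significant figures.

3.42

ω = 176 rad/s
For an in-line slider-crank, x = r cosθ + √(L² − r² sin²θ), so v = −rω sinθ·[1 + r cosθ/√(L² − r² sin²θ)].
With r = 0.0434 m, L = 0.1963 m, θ = 146.6°: √(L² − r² sin²θ) = 0.19484 m.
v = −0.0434·176·0.55048·[1 + 0.0434·-0.83485/0.19484] = -3.4221 m/s.
|v| = 3.4221 m/s.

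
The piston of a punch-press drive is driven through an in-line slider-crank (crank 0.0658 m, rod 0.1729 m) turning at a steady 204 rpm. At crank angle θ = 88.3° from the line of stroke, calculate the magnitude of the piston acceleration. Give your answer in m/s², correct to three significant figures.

ω = 2π·204/60 = 21.36 rad/s
x(θ) = r cosθ + √(L² − r² sin²θ); with ω constant, a = ω²·d²x/dθ².
d²x/dθ² = −r cosθ − r²(cos2θ)/√u − r⁴ sin²2θ/(4u^{3/2}),  u = L² − r² sin²θ = 0.0255686 m².
Substituting r = 0.0658 m, L = 0.1729 m, θ = 88.3°: d²x/dθ² = +0.025073 m.
a = ω²·d²x/dθ² = (21.36)²·(+0.025073) = +11.443 m/s²;  |a| = 11.443 m/s².

11.4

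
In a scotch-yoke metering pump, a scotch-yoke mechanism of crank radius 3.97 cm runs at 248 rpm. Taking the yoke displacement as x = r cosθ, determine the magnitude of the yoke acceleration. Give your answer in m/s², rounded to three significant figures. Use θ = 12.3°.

26.2

ω = 25.97 rad/s (from 248 rpm).
x = r cosθ ⇒ ẍ = −rω² cosθ (ω constant).
|a| = rω²|cosθ| = 0.0397·(25.97)²·|cos 12.3°| = 26.162 m/s².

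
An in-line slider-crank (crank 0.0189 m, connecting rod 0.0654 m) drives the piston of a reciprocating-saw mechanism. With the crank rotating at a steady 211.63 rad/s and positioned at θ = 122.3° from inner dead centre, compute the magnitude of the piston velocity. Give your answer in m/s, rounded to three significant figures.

2.84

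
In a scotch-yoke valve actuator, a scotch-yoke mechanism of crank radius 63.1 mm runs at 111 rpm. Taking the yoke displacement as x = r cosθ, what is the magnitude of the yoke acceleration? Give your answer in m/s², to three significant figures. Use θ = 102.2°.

1.80

ω = 11.62 rad/s (from 111 rpm).
x = r cosθ ⇒ ẍ = −rω² cosθ (ω constant).
|a| = rω²|cosθ| = 0.0631·(11.62)²·|cos 102.2°| = 1.8017 m/s².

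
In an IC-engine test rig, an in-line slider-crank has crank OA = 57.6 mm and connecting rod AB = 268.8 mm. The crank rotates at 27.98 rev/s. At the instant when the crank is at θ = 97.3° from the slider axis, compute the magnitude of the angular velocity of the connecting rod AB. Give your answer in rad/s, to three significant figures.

ω = 175.8 rad/s (converted from 27.98 rev/s).
The rod makes angle φ with the slider axis where L sinφ = r sinθ; differentiating, L cosφ·φ̇ = r ω cosθ.
L cosφ = √(L² − r² sin²θ) = 0.26266 m.
|ω_rod| = r ω |cosθ| / √(L² − r² sin²θ) = 0.0576·175.8·0.12706/0.26266 = 4.8987 rad/s.

4.90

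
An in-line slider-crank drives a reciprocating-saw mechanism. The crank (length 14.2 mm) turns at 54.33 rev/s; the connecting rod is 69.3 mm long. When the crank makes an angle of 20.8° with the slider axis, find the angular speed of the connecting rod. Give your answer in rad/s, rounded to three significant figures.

65.6

ω = 341.4 rad/s (converted from 54.33 rev/s).
The rod makes angle φ with the slider axis where L sinφ = r sinθ; differentiating, L cosφ·φ̇ = r ω cosθ.
L cosφ = √(L² − r² sin²θ) = 0.069116 m.
|ω_rod| = r ω |cosθ| / √(L² − r² sin²θ) = 0.0142·341.4·0.93483/0.069116 = 65.563 rad/s.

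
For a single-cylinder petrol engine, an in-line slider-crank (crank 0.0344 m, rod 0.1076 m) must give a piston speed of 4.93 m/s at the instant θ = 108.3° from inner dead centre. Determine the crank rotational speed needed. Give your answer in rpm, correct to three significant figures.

1610

For an in-line slider-crank, |v_piston| = rω|sinθ|·[1 + r cosθ/√(L² − r² sin²θ)].
With r = 0.0344 m, L = 0.1076 m, θ = 108.3°: the bracketed kinematic factor |dx/dθ| = 0.029219 m.
ω = v/|dx/dθ| = 4.93/0.029219 = 168.72 rad/s.
N = 60ω/(2π) = 1611.2 rpm.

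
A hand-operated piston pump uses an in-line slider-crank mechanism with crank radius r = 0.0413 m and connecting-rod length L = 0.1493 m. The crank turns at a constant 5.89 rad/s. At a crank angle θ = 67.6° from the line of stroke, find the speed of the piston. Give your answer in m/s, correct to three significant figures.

ω = 5.89 rad/s
For an in-line slider-crank, x = r cosθ + √(L² − r² sin²θ), so v = −rω sinθ·[1 + r cosθ/√(L² − r² sin²θ)].
With r = 0.0413 m, L = 0.1493 m, θ = 67.6°: √(L² − r² sin²θ) = 0.14433 m.
v = −0.0413·5.89·0.92455·[1 + 0.0413·0.38107/0.14433] = -0.24943 m/s.
|v| = 0.24943 m/s.

0.249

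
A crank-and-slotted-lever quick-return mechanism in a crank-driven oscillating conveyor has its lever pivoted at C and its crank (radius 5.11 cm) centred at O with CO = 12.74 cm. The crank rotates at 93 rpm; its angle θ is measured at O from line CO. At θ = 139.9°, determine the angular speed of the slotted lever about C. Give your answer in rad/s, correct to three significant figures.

ω = 9.739 rad/s (from 93 rpm).
Crank pin A relative to C: A = (d + r cosθ, r sinθ); lever angle φ = atan2(r sinθ, d + r cosθ).
Differentiating tanφ: φ̇ = rω(d cosθ + r)/(d² + r² + 2dr cosθ).
d² + r² + 2dr cosθ = |CA|² = 0.00888248 m²;  d cosθ + r = -0.046351 m.
|ω_lever| = |0.0511·9.739·-0.046351| / 0.00888248 = 2.5969 rad/s.

2.60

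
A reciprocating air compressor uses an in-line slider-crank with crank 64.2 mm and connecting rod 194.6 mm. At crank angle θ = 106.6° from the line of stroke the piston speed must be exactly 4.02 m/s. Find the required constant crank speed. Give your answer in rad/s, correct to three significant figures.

For an in-line slider-crank, |v_piston| = rω|sinθ|·[1 + r cosθ/√(L² − r² sin²θ)].
With r = 0.0642 m, L = 0.1946 m, θ = 106.6°: the bracketed kinematic factor |dx/dθ| = 0.055412 m.
ω = v/|dx/dθ| = 4.02/0.055412 = 72.547 rad/s.

72.5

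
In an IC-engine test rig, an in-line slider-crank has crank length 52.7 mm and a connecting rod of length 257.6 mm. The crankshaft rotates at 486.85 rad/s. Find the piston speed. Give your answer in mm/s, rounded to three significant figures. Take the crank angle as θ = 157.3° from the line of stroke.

ω = 486.9 rad/s
For an in-line slider-crank, x = r cosθ + √(L² − r² sin²θ), so v = −rω sinθ·[1 + r cosθ/√(L² − r² sin²θ)].
With r = 0.0527 m, L = 0.2576 m, θ = 157.3°: √(L² − r² sin²θ) = 0.2568 m.
v = −0.0527·486.9·0.38591·[1 + 0.0527·-0.92254/0.2568] = -8.0267 m/s.
|v| = 8.0267 m/s = 8026.7 mm/s.

8030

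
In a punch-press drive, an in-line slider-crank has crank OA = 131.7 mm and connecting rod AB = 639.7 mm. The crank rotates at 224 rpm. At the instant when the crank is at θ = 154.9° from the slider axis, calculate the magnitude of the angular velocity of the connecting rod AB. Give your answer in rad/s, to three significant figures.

4.39

ω = 23.46 rad/s (converted from 224 rpm).
The rod makes angle φ with the slider axis where L sinφ = r sinθ; differentiating, L cosφ·φ̇ = r ω cosθ.
L cosφ = √(L² − r² sin²θ) = 0.63726 m.
|ω_rod| = r ω |cosθ| / √(L² − r² sin²θ) = 0.1317·23.46·0.90557/0.63726 = 4.3901 rad/s.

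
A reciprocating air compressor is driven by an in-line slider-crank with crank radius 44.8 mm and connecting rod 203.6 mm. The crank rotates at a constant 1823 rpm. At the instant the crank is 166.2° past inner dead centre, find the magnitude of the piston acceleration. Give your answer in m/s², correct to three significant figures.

1270

ω = 2π·1823/60 = 190.9 rad/s
x(θ) = r cosθ + √(L² − r² sin²θ); with ω constant, a = ω²·d²x/dθ².
d²x/dθ² = −r cosθ − r²(cos2θ)/√u − r⁴ sin²2θ/(4u^{3/2}),  u = L² − r² sin²θ = 0.0413388 m².
Substituting r = 0.0448 m, L = 0.2036 m, θ = 166.2°: d²x/dθ² = +0.034733 m.
a = ω²·d²x/dθ² = (190.9)²·(+0.034733) = +1265.8 m/s²;  |a| = 1265.8 m/s².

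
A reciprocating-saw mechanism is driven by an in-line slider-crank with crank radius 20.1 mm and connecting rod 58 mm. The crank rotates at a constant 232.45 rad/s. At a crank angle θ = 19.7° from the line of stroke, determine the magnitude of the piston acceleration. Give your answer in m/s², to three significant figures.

ω = 232.4 rad/s
x(θ) = r cosθ + √(L² − r² sin²θ); with ω constant, a = ω²·d²x/dθ².
d²x/dθ² = −r cosθ − r²(cos2θ)/√u − r⁴ sin²2θ/(4u^{3/2}),  u = L² − r² sin²θ = 0.00331809 m².
Substituting r = 0.0201 m, L = 0.058 m, θ = 19.7°: d²x/dθ² = -0.024429 m.
a = ω²·d²x/dθ² = (232.4)²·(-0.024429) = -1320 m/s²;  |a| = 1320 m/s².

1320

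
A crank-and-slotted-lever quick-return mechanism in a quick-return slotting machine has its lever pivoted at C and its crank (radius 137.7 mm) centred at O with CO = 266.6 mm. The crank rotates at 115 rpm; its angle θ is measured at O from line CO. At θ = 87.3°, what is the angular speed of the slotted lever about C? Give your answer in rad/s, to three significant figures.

2.67

ω = 12.04 rad/s (from 115 rpm).
Crank pin A relative to C: A = (d + r cosθ, r sinθ); lever angle φ = atan2(r sinθ, d + r cosθ).
Differentiating tanφ: φ̇ = rω(d cosθ + r)/(d² + r² + 2dr cosθ).
d² + r² + 2dr cosθ = |CA|² = 0.0934955 m²;  d cosθ + r = +0.15026 m.
|ω_lever| = |0.1377·12.04·+0.15026| / 0.0934955 = 2.6651 rad/s.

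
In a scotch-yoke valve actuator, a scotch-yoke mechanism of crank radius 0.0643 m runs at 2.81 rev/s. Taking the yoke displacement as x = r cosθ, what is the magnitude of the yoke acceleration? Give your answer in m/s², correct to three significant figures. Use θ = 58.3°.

10.5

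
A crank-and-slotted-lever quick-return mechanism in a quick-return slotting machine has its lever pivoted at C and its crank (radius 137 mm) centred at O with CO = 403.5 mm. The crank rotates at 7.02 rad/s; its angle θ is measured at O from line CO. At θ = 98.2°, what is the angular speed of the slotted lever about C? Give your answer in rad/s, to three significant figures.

0.461

ω = 7.02 rad/s
Crank pin A relative to C: A = (d + r cosθ, r sinθ); lever angle φ = atan2(r sinθ, d + r cosθ).
Differentiating tanφ: φ̇ = rω(d cosθ + r)/(d² + r² + 2dr cosθ).
d² + r² + 2dr cosθ = |CA|² = 0.165812 m²;  d cosθ + r = +0.079449 m.
|ω_lever| = |0.137·7.02·+0.079449| / 0.165812 = 0.46082 rad/s.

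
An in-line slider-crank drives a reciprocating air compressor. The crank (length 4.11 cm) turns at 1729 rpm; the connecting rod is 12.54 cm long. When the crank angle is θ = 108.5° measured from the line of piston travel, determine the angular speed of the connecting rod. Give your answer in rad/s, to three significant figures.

19.8

ω = 181.1 rad/s (converted from 1729 rpm).
The rod makes angle φ with the slider axis where L sinφ = r sinθ; differentiating, L cosφ·φ̇ = r ω cosθ.
L cosφ = √(L² − r² sin²θ) = 0.11919 m.
|ω_rod| = r ω |cosθ| / √(L² − r² sin²θ) = 0.0411·181.1·0.31730/0.11919 = 19.811 rad/s.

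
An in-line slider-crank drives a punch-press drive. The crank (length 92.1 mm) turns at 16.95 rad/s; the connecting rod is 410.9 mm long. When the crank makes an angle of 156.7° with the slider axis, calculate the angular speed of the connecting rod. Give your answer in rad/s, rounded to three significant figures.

ω = 16.95 rad/s
The rod makes angle φ with the slider axis where L sinφ = r sinθ; differentiating, L cosφ·φ̇ = r ω cosθ.
L cosφ = √(L² − r² sin²θ) = 0.40928 m.
|ω_rod| = r ω |cosθ| / √(L² − r² sin²θ) = 0.0921·16.95·0.91845/0.40928 = 3.5032 rad/s.

3.50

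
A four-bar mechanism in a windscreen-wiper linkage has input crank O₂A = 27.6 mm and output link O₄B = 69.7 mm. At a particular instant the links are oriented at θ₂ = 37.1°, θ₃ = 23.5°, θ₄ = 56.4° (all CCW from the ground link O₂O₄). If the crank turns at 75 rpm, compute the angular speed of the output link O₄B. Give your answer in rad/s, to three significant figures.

1.35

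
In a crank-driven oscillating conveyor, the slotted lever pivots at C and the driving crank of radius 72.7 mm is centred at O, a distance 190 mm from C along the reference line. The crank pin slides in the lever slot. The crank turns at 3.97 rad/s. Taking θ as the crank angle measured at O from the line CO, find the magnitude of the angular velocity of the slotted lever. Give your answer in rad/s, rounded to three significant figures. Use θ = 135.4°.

0.832

ω = 3.97 rad/s
Crank pin A relative to C: A = (d + r cosθ, r sinθ); lever angle φ = atan2(r sinθ, d + r cosθ).
Differentiating tanφ: φ̇ = rω(d cosθ + r)/(d² + r² + 2dr cosθ).
d² + r² + 2dr cosθ = |CA|² = 0.0217149 m²;  d cosθ + r = -0.062585 m.
|ω_lever| = |0.0727·3.97·-0.062585| / 0.0217149 = 0.83184 rad/s.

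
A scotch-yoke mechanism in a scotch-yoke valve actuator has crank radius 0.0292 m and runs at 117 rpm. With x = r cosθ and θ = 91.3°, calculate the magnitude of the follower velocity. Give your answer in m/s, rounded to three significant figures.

0.358

ω = 12.25 rad/s (from 117 rpm).
x = r cosθ ⇒ ẋ = −rω sinθ.
|v| = rω|sinθ| = 0.0292·12.25·|sin 91.3°| = 0.35767 m/s.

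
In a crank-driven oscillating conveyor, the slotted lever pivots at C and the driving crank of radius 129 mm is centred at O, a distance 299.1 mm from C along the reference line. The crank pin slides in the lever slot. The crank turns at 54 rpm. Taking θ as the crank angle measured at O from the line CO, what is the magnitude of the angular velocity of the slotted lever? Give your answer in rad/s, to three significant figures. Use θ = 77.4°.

ω = 5.655 rad/s (from 54 rpm).
Crank pin A relative to C: A = (d + r cosθ, r sinθ); lever angle φ = atan2(r sinθ, d + r cosθ).
Differentiating tanφ: φ̇ = rω(d cosθ + r)/(d² + r² + 2dr cosθ).
d² + r² + 2dr cosθ = |CA|² = 0.122935 m²;  d cosθ + r = +0.19425 m.
|ω_lever| = |0.129·5.655·+0.19425| / 0.122935 = 1.1526 rad/s.

1.15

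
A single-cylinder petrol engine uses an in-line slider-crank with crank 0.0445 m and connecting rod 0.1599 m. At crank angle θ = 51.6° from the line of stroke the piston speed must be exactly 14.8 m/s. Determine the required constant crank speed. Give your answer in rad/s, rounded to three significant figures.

For an in-line slider-crank, |v_piston| = rω|sinθ|·[1 + r cosθ/√(L² − r² sin²θ)].
With r = 0.0445 m, L = 0.1599 m, θ = 51.6°: the bracketed kinematic factor |dx/dθ| = 0.041052 m.
ω = v/|dx/dθ| = 14.8/0.041052 = 360.52 rad/s.

361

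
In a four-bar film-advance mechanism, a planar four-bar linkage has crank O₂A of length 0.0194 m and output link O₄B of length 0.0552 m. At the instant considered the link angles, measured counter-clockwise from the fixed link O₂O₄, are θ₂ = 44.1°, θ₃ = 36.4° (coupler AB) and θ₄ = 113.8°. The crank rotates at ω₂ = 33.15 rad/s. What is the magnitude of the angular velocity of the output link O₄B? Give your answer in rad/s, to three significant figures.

1.60

ω₂ = 33.15 rad/s
Differentiating the loop-closure r₂e^{iθ₂}+r₃e^{iθ₃}=r₁+r₄e^{iθ₄} gives r₂ω₂e^{iθ₂}+r₃ω₃e^{iθ₃}=r₄ω₄e^{iθ₄}.
Eliminating the other unknown: ω₄ = r₂ω₂ sin(θ₂−θ₃) / [r₄ sin(θ₄−θ₃)].
Numerator sine = +0.13399; denominator sine = +0.97592.
Result = 0.0194·33.15·(+0.13399) / (0.0552·(+0.97592)) = +1.5995 rad/s; magnitude 1.5995 rad/s.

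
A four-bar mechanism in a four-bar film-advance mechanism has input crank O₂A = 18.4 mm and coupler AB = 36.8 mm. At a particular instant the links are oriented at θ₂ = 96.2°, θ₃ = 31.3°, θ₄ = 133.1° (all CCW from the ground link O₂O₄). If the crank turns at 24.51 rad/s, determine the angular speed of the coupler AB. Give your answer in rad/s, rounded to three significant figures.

ω₂ = 24.51 rad/s
Differentiating the loop-closure r₂e^{iθ₂}+r₃e^{iθ₃}=r₁+r₄e^{iθ₄} gives r₂ω₂e^{iθ₂}+r₃ω₃e^{iθ₃}=r₄ω₄e^{iθ₄}.
Eliminating the other unknown: ω₃ = r₂ω₂ sin(θ₄−θ₂) / [r₃ sin(θ₃−θ₄)].
Numerator sine = +0.60042; denominator sine = -0.97887.
Result = 0.0184·24.51·(+0.60042) / (0.0368·(-0.97887)) = -7.517 rad/s; magnitude 7.517 rad/s.

7.52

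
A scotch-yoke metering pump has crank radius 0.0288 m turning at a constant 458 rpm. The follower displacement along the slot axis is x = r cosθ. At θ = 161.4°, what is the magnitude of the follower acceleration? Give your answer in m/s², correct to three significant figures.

62.8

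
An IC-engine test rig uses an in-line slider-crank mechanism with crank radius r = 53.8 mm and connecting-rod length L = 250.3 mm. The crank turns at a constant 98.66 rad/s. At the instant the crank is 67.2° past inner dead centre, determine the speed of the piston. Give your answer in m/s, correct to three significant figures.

ω = 98.66 rad/s
For an in-line slider-crank, x = r cosθ + √(L² − r² sin²θ), so v = −rω sinθ·[1 + r cosθ/√(L² − r² sin²θ)].
With r = 0.0538 m, L = 0.2503 m, θ = 67.2°: √(L² − r² sin²θ) = 0.24534 m.
v = −0.0538·98.66·0.92186·[1 + 0.0538·0.38752/0.24534] = -5.309 m/s.
|v| = 5.309 m/s.

5.31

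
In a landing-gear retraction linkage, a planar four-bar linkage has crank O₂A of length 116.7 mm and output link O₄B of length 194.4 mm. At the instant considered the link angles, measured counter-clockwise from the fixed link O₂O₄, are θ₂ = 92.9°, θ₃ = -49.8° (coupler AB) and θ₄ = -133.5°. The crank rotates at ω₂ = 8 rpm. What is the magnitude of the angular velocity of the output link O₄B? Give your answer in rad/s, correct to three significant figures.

0.307

ω₂ = 0.8378 rad/s (from 8 rpm).
Differentiating the loop-closure r₂e^{iθ₂}+r₃e^{iθ₃}=r₁+r₄e^{iθ₄} gives r₂ω₂e^{iθ₂}+r₃ω₃e^{iθ₃}=r₄ω₄e^{iθ₄}.
Eliminating the other unknown: ω₄ = r₂ω₂ sin(θ₂−θ₃) / [r₄ sin(θ₄−θ₃)].
Numerator sine = +0.60599; denominator sine = -0.99396.
Result = 0.1167·0.8378·(+0.60599) / (0.1944·(-0.99396)) = -0.30661 rad/s; magnitude 0.30661 rad/s.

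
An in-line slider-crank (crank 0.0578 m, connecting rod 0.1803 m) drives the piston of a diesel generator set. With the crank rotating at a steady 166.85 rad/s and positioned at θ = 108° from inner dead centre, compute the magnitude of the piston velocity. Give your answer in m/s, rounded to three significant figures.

8.22

ω = 166.8 rad/s
For an in-line slider-crank, x = r cosθ + √(L² − r² sin²θ), so v = −rω sinθ·[1 + r cosθ/√(L² − r² sin²θ)].
With r = 0.0578 m, L = 0.1803 m, θ = 108°: √(L² − r² sin²θ) = 0.17172 m.
v = −0.0578·166.8·0.95106·[1 + 0.0578·-0.30902/0.17172] = -8.2179 m/s.
|v| = 8.2179 m/s.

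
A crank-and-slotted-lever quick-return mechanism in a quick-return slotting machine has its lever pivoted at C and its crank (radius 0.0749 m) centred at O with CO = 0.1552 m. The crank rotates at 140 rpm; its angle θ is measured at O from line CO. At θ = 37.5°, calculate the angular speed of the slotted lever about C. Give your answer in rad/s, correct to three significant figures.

4.52

ω = 14.66 rad/s (from 140 rpm).
Crank pin A relative to C: A = (d + r cosθ, r sinθ); lever angle φ = atan2(r sinθ, d + r cosθ).
Differentiating tanφ: φ̇ = rω(d cosθ + r)/(d² + r² + 2dr cosθ).
d² + r² + 2dr cosθ = |CA|² = 0.0481417 m²;  d cosθ + r = +0.19803 m.
|ω_lever| = |0.0749·14.66·+0.19803| / 0.0481417 = 4.5169 rad/s.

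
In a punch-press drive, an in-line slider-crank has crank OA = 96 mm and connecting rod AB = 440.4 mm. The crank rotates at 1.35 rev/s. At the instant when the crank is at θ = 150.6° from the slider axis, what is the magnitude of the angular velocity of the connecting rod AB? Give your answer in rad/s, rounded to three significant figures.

1.62

ω = 8.482 rad/s (converted from 1.35 rev/s).
The rod makes angle φ with the slider axis where L sinφ = r sinθ; differentiating, L cosφ·φ̇ = r ω cosθ.
L cosφ = √(L² − r² sin²θ) = 0.43787 m.
|ω_rod| = r ω |cosθ| / √(L² − r² sin²θ) = 0.096·8.482·0.87121/0.43787 = 1.6202 rad/s.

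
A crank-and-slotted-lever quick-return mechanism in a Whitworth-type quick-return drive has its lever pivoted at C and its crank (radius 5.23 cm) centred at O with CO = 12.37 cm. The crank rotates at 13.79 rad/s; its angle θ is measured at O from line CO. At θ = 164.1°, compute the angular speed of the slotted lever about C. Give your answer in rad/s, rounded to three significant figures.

8.60

ω = 13.79 rad/s
Crank pin A relative to C: A = (d + r cosθ, r sinθ); lever angle φ = atan2(r sinθ, d + r cosθ).
Differentiating tanφ: φ̇ = rω(d cosθ + r)/(d² + r² + 2dr cosθ).
d² + r² + 2dr cosθ = |CA|² = 0.00559299 m²;  d cosθ + r = -0.066667 m.
|ω_lever| = |0.0523·13.79·-0.066667| / 0.00559299 = 8.5968 rad/s.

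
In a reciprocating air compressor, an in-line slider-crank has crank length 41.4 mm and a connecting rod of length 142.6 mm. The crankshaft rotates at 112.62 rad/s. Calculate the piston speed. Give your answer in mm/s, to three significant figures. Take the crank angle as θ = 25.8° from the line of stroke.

ω = 112.6 rad/s
For an in-line slider-crank, x = r cosθ + √(L² − r² sin²θ), so v = −rω sinθ·[1 + r cosθ/√(L² − r² sin²θ)].
With r = 0.0414 m, L = 0.1426 m, θ = 25.8°: √(L² − r² sin²θ) = 0.14146 m.
v = −0.0414·112.6·0.43523·[1 + 0.0414·0.90032/0.14146] = -2.5639 m/s.
|v| = 2.5639 m/s = 2563.9 mm/s.

2560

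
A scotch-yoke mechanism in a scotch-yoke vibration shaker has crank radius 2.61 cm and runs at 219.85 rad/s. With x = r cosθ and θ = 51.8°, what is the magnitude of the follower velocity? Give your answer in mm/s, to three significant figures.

ω = 219.8 rad/s
x = r cosθ ⇒ ẋ = −rω sinθ.
|v| = rω|sinθ| = 0.0261·219.8·|sin 51.8°| = 4.5093 m/s = 4509.3 mm/s.

4510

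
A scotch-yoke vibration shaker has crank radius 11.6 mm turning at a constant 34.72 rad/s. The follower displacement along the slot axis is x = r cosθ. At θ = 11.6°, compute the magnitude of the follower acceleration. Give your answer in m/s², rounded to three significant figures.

13.7

ω = 34.72 rad/s
x = r cosθ ⇒ ẍ = −rω² cosθ (ω constant).
|a| = rω²|cosθ| = 0.0116·(34.72)²·|cos 11.6°| = 13.698 m/s².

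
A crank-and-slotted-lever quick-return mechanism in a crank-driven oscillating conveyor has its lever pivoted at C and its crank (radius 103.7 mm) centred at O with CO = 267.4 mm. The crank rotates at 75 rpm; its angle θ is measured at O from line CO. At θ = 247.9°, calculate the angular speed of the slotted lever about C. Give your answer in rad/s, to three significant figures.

0.0411

ω = 7.854 rad/s (from 75 rpm).
Crank pin A relative to C: A = (d + r cosθ, r sinθ); lever angle φ = atan2(r sinθ, d + r cosθ).
Differentiating tanφ: φ̇ = rω(d cosθ + r)/(d² + r² + 2dr cosθ).
d² + r² + 2dr cosθ = |CA|² = 0.0613915 m²;  d cosθ + r = +0.0030976 m.
|ω_lever| = |0.1037·7.854·+0.0030976| / 0.0613915 = 0.041095 rad/s.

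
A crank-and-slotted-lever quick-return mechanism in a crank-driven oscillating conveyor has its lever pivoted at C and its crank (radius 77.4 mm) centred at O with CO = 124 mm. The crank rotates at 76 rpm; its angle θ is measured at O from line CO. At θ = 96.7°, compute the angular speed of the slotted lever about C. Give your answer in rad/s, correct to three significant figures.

ω = 7.959 rad/s (from 76 rpm).
Crank pin A relative to C: A = (d + r cosθ, r sinθ); lever angle φ = atan2(r sinθ, d + r cosθ).
Differentiating tanφ: φ̇ = rω(d cosθ + r)/(d² + r² + 2dr cosθ).
d² + r² + 2dr cosθ = |CA|² = 0.0191272 m²;  d cosθ + r = +0.062933 m.
|ω_lever| = |0.0774·7.959·+0.062933| / 0.0191272 = 2.0268 rad/s.

2.03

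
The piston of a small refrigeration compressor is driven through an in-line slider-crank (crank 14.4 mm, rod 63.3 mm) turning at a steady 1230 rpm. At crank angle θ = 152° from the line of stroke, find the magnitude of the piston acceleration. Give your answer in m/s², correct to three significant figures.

180

ω = 2π·1230/60 = 128.8 rad/s
x(θ) = r cosθ + √(L² − r² sin²θ); with ω constant, a = ω²·d²x/dθ².
d²x/dθ² = −r cosθ − r²(cos2θ)/√u − r⁴ sin²2θ/(4u^{3/2}),  u = L² − r² sin²θ = 0.00396119 m².
Substituting r = 0.0144 m, L = 0.0633 m, θ = 152°: d²x/dθ² = +0.010842 m.
a = ω²·d²x/dθ² = (128.8)²·(+0.010842) = +179.89 m/s²;  |a| = 179.89 m/s².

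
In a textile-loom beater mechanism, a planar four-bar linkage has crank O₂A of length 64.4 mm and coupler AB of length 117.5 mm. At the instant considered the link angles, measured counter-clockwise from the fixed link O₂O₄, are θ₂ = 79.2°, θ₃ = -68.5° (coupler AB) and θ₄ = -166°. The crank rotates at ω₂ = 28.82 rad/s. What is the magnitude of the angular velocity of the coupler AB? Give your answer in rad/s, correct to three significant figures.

ω₂ = 28.82 rad/s
Differentiating the loop-closure r₂e^{iθ₂}+r₃e^{iθ₃}=r₁+r₄e^{iθ₄} gives r₂ω₂e^{iθ₂}+r₃ω₃e^{iθ₃}=r₄ω₄e^{iθ₄}.
Eliminating the other unknown: ω₃ = r₂ω₂ sin(θ₄−θ₂) / [r₃ sin(θ₃−θ₄)].
Numerator sine = +0.90778; denominator sine = +0.99144.
Result = 0.0644·28.82·(+0.90778) / (0.1175·(+0.99144)) = +14.463 rad/s; magnitude 14.463 rad/s.

14.5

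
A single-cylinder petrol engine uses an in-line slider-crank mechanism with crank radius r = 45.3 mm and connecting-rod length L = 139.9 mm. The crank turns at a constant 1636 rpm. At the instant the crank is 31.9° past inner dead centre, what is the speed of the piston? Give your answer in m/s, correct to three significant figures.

ω = 2π·1636/60 = 171.3 rad/s
For an in-line slider-crank, x = r cosθ + √(L² − r² sin²θ), so v = −rω sinθ·[1 + r cosθ/√(L² − r² sin²θ)].
With r = 0.0453 m, L = 0.1399 m, θ = 31.9°: √(L² − r² sin²θ) = 0.13784 m.
v = −0.0453·171.3·0.52844·[1 + 0.0453·0.84897/0.13784] = -5.2454 m/s.
|v| = 5.2454 m/s.

5.25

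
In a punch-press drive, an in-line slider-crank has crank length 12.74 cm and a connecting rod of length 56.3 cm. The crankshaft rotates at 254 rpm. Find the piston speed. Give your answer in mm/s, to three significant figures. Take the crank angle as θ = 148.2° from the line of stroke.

1440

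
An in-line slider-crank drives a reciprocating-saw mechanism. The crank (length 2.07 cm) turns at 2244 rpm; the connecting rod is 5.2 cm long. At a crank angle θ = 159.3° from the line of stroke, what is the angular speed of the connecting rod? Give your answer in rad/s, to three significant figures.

88.4

ω = 235 rad/s (converted from 2244 rpm).
The rod makes angle φ with the slider axis where L sinφ = r sinθ; differentiating, L cosφ·φ̇ = r ω cosθ.
L cosφ = √(L² − r² sin²θ) = 0.051483 m.
|ω_rod| = r ω |cosθ| / √(L² − r² sin²θ) = 0.0207·235·0.93544/0.051483 = 88.385 rad/s.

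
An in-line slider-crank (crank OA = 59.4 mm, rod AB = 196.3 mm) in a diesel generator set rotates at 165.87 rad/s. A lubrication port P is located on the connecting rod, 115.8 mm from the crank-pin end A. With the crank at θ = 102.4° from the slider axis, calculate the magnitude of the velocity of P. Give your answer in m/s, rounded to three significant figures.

9.28

ω = 165.9 rad/s.  Crank-pin speed |V_A| = rω = 9.8527 m/s, perpendicular to OA.
Rod angle: sinφ = −(r/L) sinθ ⇒ φ = -17.190°; ω_rod = −rω cosθ/√(L²−r²sin²θ) = +11.282 rad/s.
V_P = V_A + ω_rod × AP, with AP = 0.1158 m along the rod.
Components: V_Px = −rω sinθ − a·ω_rod·sinφ = -9.2367 m/s;  V_Py = rω cosθ + a·ω_rod·cosφ = -0.86763 m/s.
|V_P| = √(V_Px² + V_Py²) = 9.2774 m/s.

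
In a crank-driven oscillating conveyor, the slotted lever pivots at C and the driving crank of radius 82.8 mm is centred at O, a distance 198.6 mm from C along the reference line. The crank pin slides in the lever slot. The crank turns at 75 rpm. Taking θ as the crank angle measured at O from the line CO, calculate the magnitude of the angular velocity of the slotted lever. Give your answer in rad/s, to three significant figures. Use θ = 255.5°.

0.565

ω = 7.854 rad/s (from 75 rpm).
Crank pin A relative to C: A = (d + r cosθ, r sinθ); lever angle φ = atan2(r sinθ, d + r cosθ).
Differentiating tanφ: φ̇ = rω(d cosθ + r)/(d² + r² + 2dr cosθ).
d² + r² + 2dr cosθ = |CA|² = 0.0380633 m²;  d cosθ + r = +0.033075 m.
|ω_lever| = |0.0828·7.854·+0.033075| / 0.0380633 = 0.56508 rad/s.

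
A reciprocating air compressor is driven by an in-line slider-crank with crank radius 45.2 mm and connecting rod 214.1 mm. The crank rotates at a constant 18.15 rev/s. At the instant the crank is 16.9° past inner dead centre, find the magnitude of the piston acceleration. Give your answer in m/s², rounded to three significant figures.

666

ω = 2π·18.1 = 114 rad/s
x(θ) = r cosθ + √(L² − r² sin²θ); with ω constant, a = ω²·d²x/dθ².
d²x/dθ² = −r cosθ − r²(cos2θ)/√u − r⁴ sin²2θ/(4u^{3/2}),  u = L² − r² sin²θ = 0.0456662 m².
Substituting r = 0.0452 m, L = 0.2141 m, θ = 16.9°: d²x/dθ² = -0.051226 m.
a = ω²·d²x/dθ² = (114)²·(-0.051226) = -666.19 m/s²;  |a| = 666.19 m/s².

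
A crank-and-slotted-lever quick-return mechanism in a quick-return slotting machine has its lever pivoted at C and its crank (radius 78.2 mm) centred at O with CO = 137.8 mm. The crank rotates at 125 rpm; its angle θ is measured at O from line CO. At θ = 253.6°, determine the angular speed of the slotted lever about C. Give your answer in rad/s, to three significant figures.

2.11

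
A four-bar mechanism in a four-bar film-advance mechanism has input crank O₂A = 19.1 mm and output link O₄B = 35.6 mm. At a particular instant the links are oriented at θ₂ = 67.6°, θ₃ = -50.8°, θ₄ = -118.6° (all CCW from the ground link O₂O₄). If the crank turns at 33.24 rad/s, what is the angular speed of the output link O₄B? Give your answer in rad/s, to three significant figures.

16.9

ω₂ = 33.24 rad/s
Differentiating the loop-closure r₂e^{iθ₂}+r₃e^{iθ₃}=r₁+r₄e^{iθ₄} gives r₂ω₂e^{iθ₂}+r₃ω₃e^{iθ₃}=r₄ω₄e^{iθ₄}.
Eliminating the other unknown: ω₄ = r₂ω₂ sin(θ₂−θ₃) / [r₄ sin(θ₄−θ₃)].
Numerator sine = +0.87965; denominator sine = -0.92587.
Result = 0.0191·33.24·(+0.87965) / (0.0356·(-0.92587)) = -16.944 rad/s; magnitude 16.944 rad/s.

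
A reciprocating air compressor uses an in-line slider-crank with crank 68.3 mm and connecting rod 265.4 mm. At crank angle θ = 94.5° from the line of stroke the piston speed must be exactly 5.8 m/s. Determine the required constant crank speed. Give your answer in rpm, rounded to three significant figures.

831

For an in-line slider-crank, |v_piston| = rω|sinθ|·[1 + r cosθ/√(L² − r² sin²θ)].
With r = 0.0683 m, L = 0.2654 m, θ = 94.5°: the bracketed kinematic factor |dx/dθ| = 0.066667 m.
ω = v/|dx/dθ| = 5.8/0.066667 = 87 rad/s.
N = 60ω/(2π) = 830.78 rpm.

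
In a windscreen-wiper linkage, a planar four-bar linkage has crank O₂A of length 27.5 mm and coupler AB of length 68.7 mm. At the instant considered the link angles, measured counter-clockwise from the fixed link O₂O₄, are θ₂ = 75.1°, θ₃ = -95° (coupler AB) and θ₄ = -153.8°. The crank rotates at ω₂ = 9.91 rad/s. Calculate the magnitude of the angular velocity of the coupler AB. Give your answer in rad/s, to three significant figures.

3.49

ω₂ = 9.91 rad/s
Differentiating the loop-closure r₂e^{iθ₂}+r₃e^{iθ₃}=r₁+r₄e^{iθ₄} gives r₂ω₂e^{iθ₂}+r₃ω₃e^{iθ₃}=r₄ω₄e^{iθ₄}.
Eliminating the other unknown: ω₃ = r₂ω₂ sin(θ₄−θ₂) / [r₃ sin(θ₃−θ₄)].
Numerator sine = +0.75356; denominator sine = +0.85536.
Result = 0.0275·9.91·(+0.75356) / (0.0687·(+0.85536)) = +3.4948 rad/s; magnitude 3.4948 rad/s.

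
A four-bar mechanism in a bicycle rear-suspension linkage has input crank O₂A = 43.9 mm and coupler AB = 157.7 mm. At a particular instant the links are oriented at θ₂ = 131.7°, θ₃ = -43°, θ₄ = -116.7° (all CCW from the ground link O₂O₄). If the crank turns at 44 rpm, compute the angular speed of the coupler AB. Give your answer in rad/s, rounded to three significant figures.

1.24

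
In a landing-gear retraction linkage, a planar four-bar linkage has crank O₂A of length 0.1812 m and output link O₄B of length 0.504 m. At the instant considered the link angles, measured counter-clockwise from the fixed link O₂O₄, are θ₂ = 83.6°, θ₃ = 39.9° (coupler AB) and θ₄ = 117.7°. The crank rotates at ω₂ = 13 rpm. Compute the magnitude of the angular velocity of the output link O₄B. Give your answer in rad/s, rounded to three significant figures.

0.346

ω₂ = 1.361 rad/s (from 13 rpm).
Differentiating the loop-closure r₂e^{iθ₂}+r₃e^{iθ₃}=r₁+r₄e^{iθ₄} gives r₂ω₂e^{iθ₂}+r₃ω₃e^{iθ₃}=r₄ω₄e^{iθ₄}.
Eliminating the other unknown: ω₄ = r₂ω₂ sin(θ₂−θ₃) / [r₄ sin(θ₄−θ₃)].
Numerator sine = +0.69088; denominator sine = +0.97742.
Result = 0.1812·1.361·(+0.69088) / (0.504·(+0.97742)) = +0.34596 rad/s; magnitude 0.34596 rad/s.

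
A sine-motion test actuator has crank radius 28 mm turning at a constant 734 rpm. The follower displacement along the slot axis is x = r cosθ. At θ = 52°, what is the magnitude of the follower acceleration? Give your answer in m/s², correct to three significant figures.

102

ω = 76.86 rad/s (from 734 rpm).
x = r cosθ ⇒ ẍ = −rω² cosθ (ω constant).
|a| = rω²|cosθ| = 0.028·(76.86)²·|cos 52°| = 101.85 m/s².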